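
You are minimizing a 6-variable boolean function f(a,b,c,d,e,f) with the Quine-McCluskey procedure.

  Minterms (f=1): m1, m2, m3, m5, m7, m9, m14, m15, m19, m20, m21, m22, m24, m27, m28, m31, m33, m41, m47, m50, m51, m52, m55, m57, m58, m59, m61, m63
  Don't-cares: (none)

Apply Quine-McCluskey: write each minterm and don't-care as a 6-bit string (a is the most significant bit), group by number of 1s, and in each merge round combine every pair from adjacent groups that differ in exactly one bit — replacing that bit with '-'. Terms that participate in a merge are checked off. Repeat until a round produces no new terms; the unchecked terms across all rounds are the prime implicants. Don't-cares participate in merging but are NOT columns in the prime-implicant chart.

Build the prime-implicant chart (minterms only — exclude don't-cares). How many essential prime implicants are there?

Round 0: 000001✓ 000010✓ 000011✓ 000101✓ 000111✓ 001001✓ 001110✓ 001111✓ 010011✓ 010100✓ 010101✓ 010110✓ 011000✓ 011011✓ 011100✓ 011111✓ 100001✓ 101001✓ 101111✓ 110010✓ 110011✓ 110100✓ 110111✓ 111001✓ 111010✓ 111011✓ 111101✓ 111111✓
Round 1: -00001✓ -01001✓ -01111✓ -10011✓ -10100 -11011✓ -11111✓ 0-0011 0-0101 0-1111✓ 00-001✓ 00-111 000-01✓ 000-11✓ 0000-1✓ 00001- 0001-1✓ 00111- 01-011✓ 01-100 0101-0 01010- 011-00 011-11✓ 1-1001 1-1111✓ 10-001✓ 11-010✓ 11-011✓ 11-111✓ 110-11✓ 11001-✓ 111-01✓ 111-11✓ 1110-1✓ 11101-✓ 1111-1✓
Round 2: --1111 -0-001 -1-011 -11-11 000--1 11--11 11-01- 111--1
PIs = {--1111, -0-001, -1-011, -10100, -11-11, 0-0011, 0-0101, 00-111, 000--1, 00001-, 00111-, 01-100, 0101-0, 01010-, 011-00, 1-1001, 11--11, 11-01-, 111--1}
Coverage chart:
  m1: -0-001,000--1
  m2: 00001- ←essential
  m3: 0-0011,000--1,00001-
  m5: 0-0101,000--1
  m7: 00-111,000--1
  m9: -0-001 ←essential
  m14: 00111- ←essential
  m15: --1111,00-111,00111-
  m19: -1-011,0-0011
  m20: -10100,01-100,0101-0,01010-
  m21: 0-0101,01010-
  m22: 0101-0 ←essential
  m24: 011-00 ←essential
  m27: -1-011,-11-11
  m28: 01-100,011-00
  m31: --1111,-11-11
  m33: -0-001 ←essential
  m41: -0-001,1-1001
  m47: --1111 ←essential
  m50: 11-01- ←essential
  m51: -1-011,11--11,11-01-
  m52: -10100 ←essential
  m55: 11--11 ←essential
  m57: 1-1001,111--1
  m58: 11-01- ←essential
  m59: -1-011,-11-11,11--11,11-01-,111--1
  m61: 111--1 ←essential
  m63: --1111,-11-11,11--11,111--1
Essential: --1111, -0-001, -10100, 00001-, 00111-, 0101-0, 011-00, 11--11, 11-01-, 111--1

10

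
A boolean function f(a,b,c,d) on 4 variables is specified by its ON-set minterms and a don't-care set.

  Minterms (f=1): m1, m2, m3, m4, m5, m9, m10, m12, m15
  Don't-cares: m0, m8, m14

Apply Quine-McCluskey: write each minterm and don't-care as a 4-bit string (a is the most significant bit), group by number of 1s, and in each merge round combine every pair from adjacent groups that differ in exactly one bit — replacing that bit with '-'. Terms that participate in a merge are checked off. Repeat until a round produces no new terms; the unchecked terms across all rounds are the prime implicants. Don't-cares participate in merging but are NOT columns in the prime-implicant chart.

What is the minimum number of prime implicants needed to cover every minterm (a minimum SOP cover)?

Round 0: 0000✓ 0001✓ 0010✓ 0011✓ 0100✓ 0101✓ 1000✓ 1001✓ 1010✓ 1100✓ 1110✓ 1111✓
Round 1: -000✓ -001✓ -010✓ -100✓ 0-00✓ 0-01✓ 00-0✓ 00-1✓ 000-✓ 001-✓ 010-✓ 1-00✓ 1-10✓ 10-0✓ 100-✓ 11-0✓ 111-
Round 2: --00 -0-0 -00- 0-0- 00-- 1--0
PIs = {--00, -0-0, -00-, 0-0-, 00--, 1--0, 111-}
Coverage chart:
  m1: -00-,0-0-,00--
  m2: -0-0,00--
  m3: 00-- ←essential
  m4: --00,0-0-
  m5: 0-0- ←essential
  m9: -00- ←essential
  m10: -0-0,1--0
  m12: --00,1--0
  m15: 111- ←essential
Essential: -00-, 0-0-, 00--, 111-
Petrick residual → 1--0
Min cover (5 terms): b'c' + a'c' + a'b' + ad' + abc

5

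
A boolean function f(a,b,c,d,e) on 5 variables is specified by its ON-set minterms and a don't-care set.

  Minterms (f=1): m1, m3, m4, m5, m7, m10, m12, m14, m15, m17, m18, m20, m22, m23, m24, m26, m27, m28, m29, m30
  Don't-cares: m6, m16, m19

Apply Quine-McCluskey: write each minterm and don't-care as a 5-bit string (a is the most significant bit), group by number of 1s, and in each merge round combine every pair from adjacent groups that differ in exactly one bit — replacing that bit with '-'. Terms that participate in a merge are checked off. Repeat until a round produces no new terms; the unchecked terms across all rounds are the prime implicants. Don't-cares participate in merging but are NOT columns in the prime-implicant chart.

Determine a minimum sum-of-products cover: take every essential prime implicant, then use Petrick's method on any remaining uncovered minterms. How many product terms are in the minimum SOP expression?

[col 0] 00001*, 00011*, 00100*, 00101*, 00110*, 00111*, 01010*, 01100*, 01110*, 01111*, 10000*, 10001*, 10010*, 10011*, 10100*, 10110*, 10111*, 11000*, 11010*, 11011*, 11100*, 11101*, 11110*
[col 1] -0001*, -0011*, -0100*, -0110*, -0111*, -1010*, -1100*, -1110*, 0-100*, 0-110*, 0-111*, 00-01*, 00-11*, 000-1*, 001-0*, 001-1*, 0010-*, 0011-*, 01-10*, 011-0*, 0111-*, 1-000*, 1-010*, 1-011*, 1-100*, 1-110*, 10-00*, 10-10*, 10-11*, 100-0*, 100-1*, 1000-*, 1001-*, 101-0*, 1011-*, 11-00*, 11-10*, 110-0*, 1101-*, 111-0*, 1110-
[col 2] --100*, --110*, -0-11, -00-1, -01-0*, -011-, -1-10, -11-0*, 0-1-0*, 0-11-, 00--1, 001--, 1--00*, 1--10*, 1-0-0*, 1-01-, 1-1-0*, 10--0*, 10-1-, 100--, 11--0*
[col 3] --1-0, 1---0
Prime implicants: --1-0, -0-11, -00-1, -011-, -1-10, 0-11-, 00--1, 001--, 1---0, 1-01-, 10-1-, 100--, 1110-
PI chart (minterm → PIs covering it):
  1 | -00-1,00--1
  3 | -0-11,-00-1,00--1
  4 | --1-0,001--
  5 | 00--1,001--
  7 | -0-11,-011-,0-11-,00--1,001--
  10 | -1-10  (sole → essential)
  12 | --1-0  (sole → essential)
  14 | --1-0,-1-10,0-11-
  15 | 0-11-  (sole → essential)
  17 | -00-1,100--
  18 | 1---0,1-01-,10-1-,100--
  20 | --1-0,1---0
  22 | --1-0,-011-,1---0,10-1-
  23 | -0-11,-011-,10-1-
  24 | 1---0  (sole → essential)
  26 | -1-10,1---0,1-01-
  27 | 1-01-  (sole → essential)
  28 | --1-0,1---0,1110-
  29 | 1110-  (sole → essential)
  30 | --1-0,-1-10,1---0
Essential prime implicants: --1-0, -1-10, 0-11-, 1---0, 1-01-, 1110-
Petrick residual → -0-11, -00-1, 00--1
Minimum SOP uses 9 PIs: ce' + b'de + b'c'e + bde' + a'cd + a'b'e + ae' + ac'd + abcd'

9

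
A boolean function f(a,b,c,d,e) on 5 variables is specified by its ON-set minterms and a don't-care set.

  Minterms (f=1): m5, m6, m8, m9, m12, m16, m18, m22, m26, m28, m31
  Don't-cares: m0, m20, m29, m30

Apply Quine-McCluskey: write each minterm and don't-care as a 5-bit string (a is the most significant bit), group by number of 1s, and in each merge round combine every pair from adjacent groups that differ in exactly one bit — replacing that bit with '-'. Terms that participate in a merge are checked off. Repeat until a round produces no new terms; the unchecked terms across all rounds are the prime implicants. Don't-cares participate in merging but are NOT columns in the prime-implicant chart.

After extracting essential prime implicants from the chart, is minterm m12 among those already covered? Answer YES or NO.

Round 0: 00000✓ 00101 00110✓ 01000✓ 01001✓ 01100✓ 10000✓ 10010✓ 10100✓ 10110✓ 11010✓ 11100✓ 11101✓ 11110✓ 11111✓
Round 1: -0000 -0110 -1100 0-000 01-00 0100- 1-010✓ 1-100✓ 1-110✓ 10-00✓ 10-10✓ 100-0✓ 101-0✓ 11-10✓ 111-0✓ 111-1✓ 1110-✓ 1111-✓
Round 2: 1--10 1-1-0 10--0 111--
PIs = {-0000, -0110, -1100, 0-000, 00101, 01-00, 0100-, 1--10, 1-1-0, 10--0, 111--}
Coverage chart:
  m5: 00101 ←essential
  m6: -0110 ←essential
  m8: 0-000,01-00,0100-
  m9: 0100- ←essential
  m12: -1100,01-00
  m16: -0000,10--0
  m18: 1--10,10--0
  m22: -0110,1--10,1-1-0,10--0
  m26: 1--10 ←essential
  m28: -1100,1-1-0,111--
  m31: 111-- ←essential
Essential: -0110, 00101, 0100-, 1--10, 111--

NO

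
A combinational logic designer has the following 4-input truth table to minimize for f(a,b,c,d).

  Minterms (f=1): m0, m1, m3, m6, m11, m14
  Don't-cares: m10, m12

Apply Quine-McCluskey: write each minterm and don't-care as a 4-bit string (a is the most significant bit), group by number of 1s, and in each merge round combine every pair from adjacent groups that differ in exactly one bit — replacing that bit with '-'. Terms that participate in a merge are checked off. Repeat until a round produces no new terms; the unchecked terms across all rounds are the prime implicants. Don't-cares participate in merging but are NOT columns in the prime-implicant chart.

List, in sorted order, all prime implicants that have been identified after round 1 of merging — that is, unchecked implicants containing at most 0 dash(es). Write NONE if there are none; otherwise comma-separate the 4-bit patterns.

NONE

size-2^0 implicants → 0000(✓)  0001(✓)  0011(✓)  0110(✓)  1010(✓)  1011(✓)  1100(✓)  1110(✓)
size-2^1 implicants → -011  -110  00-1  000-  1-10  101-  11-0
Unchecked terms (primes): -011, -110, 00-1, 000-, 1-10, 101-, 11-0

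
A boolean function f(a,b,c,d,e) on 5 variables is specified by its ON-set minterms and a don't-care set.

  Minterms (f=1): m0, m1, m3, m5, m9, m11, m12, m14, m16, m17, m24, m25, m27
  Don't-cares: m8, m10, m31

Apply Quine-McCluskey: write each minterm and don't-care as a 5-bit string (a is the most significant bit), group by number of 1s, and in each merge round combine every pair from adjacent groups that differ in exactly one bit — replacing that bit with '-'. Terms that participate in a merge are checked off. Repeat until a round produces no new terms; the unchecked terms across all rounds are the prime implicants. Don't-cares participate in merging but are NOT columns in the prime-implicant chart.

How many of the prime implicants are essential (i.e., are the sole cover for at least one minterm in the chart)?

[col 0] 00000*, 00001*, 00011*, 00101*, 01000*, 01001*, 01010*, 01011*, 01100*, 01110*, 10000*, 10001*, 11000*, 11001*, 11011*, 11111*
[col 1] -0000*, -0001*, -1000*, -1001*, -1011*, 0-000*, 0-001*, 0-011*, 00-01, 000-1*, 0000-*, 01-00*, 01-10*, 010-0*, 010-1*, 0100-*, 0101-*, 011-0*, 1-000*, 1-001*, 1000-*, 11-11, 110-1*, 1100-*
[col 2] --000*, --001*, -000-*, -10-1, -100-*, 0-0-1, 0-00-*, 01--0, 010--, 1-00-*
[col 3] --00-
Prime implicants: --00-, -10-1, 0-0-1, 00-01, 01--0, 010--, 11-11
PI chart (minterm → PIs covering it):
  0 | --00-  (sole → essential)
  1 | --00-,0-0-1,00-01
  3 | 0-0-1  (sole → essential)
  5 | 00-01  (sole → essential)
  9 | --00-,-10-1,0-0-1,010--
  11 | -10-1,0-0-1,010--
  12 | 01--0  (sole → essential)
  14 | 01--0  (sole → essential)
  16 | --00-  (sole → essential)
  17 | --00-  (sole → essential)
  24 | --00-  (sole → essential)
  25 | --00-,-10-1
  27 | -10-1,11-11
Essential prime implicants: --00-, 0-0-1, 00-01, 01--0

4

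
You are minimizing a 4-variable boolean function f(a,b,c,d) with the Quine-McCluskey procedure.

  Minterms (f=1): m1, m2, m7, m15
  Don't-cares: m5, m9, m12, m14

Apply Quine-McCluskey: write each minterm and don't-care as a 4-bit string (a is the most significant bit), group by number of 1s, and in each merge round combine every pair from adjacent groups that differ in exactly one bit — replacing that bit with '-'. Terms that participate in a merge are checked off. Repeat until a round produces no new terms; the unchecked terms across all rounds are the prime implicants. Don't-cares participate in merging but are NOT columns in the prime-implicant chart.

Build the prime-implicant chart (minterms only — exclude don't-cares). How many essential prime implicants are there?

1

[col 0] 0001*, 0010, 0101*, 0111*, 1001*, 1100*, 1110*, 1111*
[col 1] -001, -111, 0-01, 01-1, 11-0, 111-
Prime implicants: -001, -111, 0-01, 0010, 01-1, 11-0, 111-
PI chart (minterm → PIs covering it):
  1 | -001,0-01
  2 | 0010  (sole → essential)
  7 | -111,01-1
  15 | -111,111-
Essential prime implicants: 0010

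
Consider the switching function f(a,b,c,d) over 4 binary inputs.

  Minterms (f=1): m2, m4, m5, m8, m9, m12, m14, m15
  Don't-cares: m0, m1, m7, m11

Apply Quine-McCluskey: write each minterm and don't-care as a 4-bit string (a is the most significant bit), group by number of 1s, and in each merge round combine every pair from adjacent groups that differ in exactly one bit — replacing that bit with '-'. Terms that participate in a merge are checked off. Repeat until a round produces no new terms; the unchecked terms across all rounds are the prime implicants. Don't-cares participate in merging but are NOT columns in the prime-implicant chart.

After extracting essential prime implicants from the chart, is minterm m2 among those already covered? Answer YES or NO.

[col 0] 0000*, 0001*, 0010*, 0100*, 0101*, 0111*, 1000*, 1001*, 1011*, 1100*, 1110*, 1111*
[col 1] -000*, -001*, -100*, -111, 0-00*, 0-01*, 00-0, 000-*, 01-1, 010-*, 1-00*, 1-11, 10-1, 100-*, 11-0, 111-
[col 2] --00, -00-, 0-0-
Prime implicants: --00, -00-, -111, 0-0-, 00-0, 01-1, 1-11, 10-1, 11-0, 111-
PI chart (minterm → PIs covering it):
  2 | 00-0  (sole → essential)
  4 | --00,0-0-
  5 | 0-0-,01-1
  8 | --00,-00-
  9 | -00-,10-1
  12 | --00,11-0
  14 | 11-0,111-
  15 | -111,1-11,111-
Essential prime implicants: 00-0

YES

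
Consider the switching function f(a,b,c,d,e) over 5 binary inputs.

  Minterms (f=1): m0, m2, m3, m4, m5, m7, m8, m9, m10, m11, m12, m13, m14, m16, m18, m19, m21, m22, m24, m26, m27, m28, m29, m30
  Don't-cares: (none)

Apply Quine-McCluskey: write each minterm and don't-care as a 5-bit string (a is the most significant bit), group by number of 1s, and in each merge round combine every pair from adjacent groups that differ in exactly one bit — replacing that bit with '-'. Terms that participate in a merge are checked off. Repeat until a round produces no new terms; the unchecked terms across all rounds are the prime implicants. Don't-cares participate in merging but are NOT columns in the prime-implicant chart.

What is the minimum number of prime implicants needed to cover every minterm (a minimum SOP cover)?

Round 0: 00000✓ 00010✓ 00011✓ 00100✓ 00101✓ 00111✓ 01000✓ 01001✓ 01010✓ 01011✓ 01100✓ 01101✓ 01110✓ 10000✓ 10010✓ 10011✓ 10101✓ 10110✓ 11000✓ 11010✓ 11011✓ 11100✓ 11101✓ 11110✓
Round 1: -0000✓ -0010✓ -0011✓ -0101✓ -1000✓ -1010✓ -1011✓ -1100✓ -1101✓ -1110✓ 0-000✓ 0-010✓ 0-011✓ 0-100✓ 0-101✓ 00-00✓ 00-11 000-0✓ 0001-✓ 001-1 0010-✓ 01-00✓ 01-01✓ 01-10✓ 010-0✓ 010-1✓ 0100-✓ 0101-✓ 011-0✓ 0110-✓ 1-000✓ 1-010✓ 1-011✓ 1-101✓ 1-110✓ 10-10✓ 100-0✓ 1001-✓ 11-00✓ 11-10✓ 110-0✓ 1101-✓ 111-0✓ 1110-✓
Round 2: --000✓ --010✓ --011✓ --101 -00-0✓ -001-✓ -1-00✓ -1-10✓ -10-0✓ -101-✓ -11-0✓ -110- 0--00 0-0-0✓ 0-01-✓ 0-10- 01--0✓ 01-0- 010-- 1--10 1-0-0✓ 1-01-✓ 11--0✓
Round 3: --0-0 --01- -1--0
PIs = {--0-0, --01-, --101, -1--0, -110-, 0--00, 0-10-, 00-11, 001-1, 01-0-, 010--, 1--10}
Coverage chart:
  m0: --0-0,0--00
  m2: --0-0,--01-
  m3: --01-,00-11
  m4: 0--00,0-10-
  m5: --101,0-10-,001-1
  m7: 00-11,001-1
  m8: --0-0,-1--0,0--00,01-0-,010--
  m9: 01-0-,010--
  m10: --0-0,--01-,-1--0,010--
  m11: --01-,010--
  m12: -1--0,-110-,0--00,0-10-,01-0-
  m13: --101,-110-,0-10-,01-0-
  m14: -1--0 ←essential
  m16: --0-0 ←essential
  m18: --0-0,--01-,1--10
  m19: --01- ←essential
  m21: --101 ←essential
  m22: 1--10 ←essential
  m24: --0-0,-1--0
  m26: --0-0,--01-,-1--0,1--10
  m27: --01- ←essential
  m28: -1--0,-110-
  m29: --101,-110-
  m30: -1--0,1--10
Essential: --0-0, --01-, --101, -1--0, 1--10
Petrick residual → 0--00, 00-11, 01-0-
Min cover (8 terms): c'e' + c'd + cd'e + be' + a'd'e' + a'b'de + a'bd' + ade'

8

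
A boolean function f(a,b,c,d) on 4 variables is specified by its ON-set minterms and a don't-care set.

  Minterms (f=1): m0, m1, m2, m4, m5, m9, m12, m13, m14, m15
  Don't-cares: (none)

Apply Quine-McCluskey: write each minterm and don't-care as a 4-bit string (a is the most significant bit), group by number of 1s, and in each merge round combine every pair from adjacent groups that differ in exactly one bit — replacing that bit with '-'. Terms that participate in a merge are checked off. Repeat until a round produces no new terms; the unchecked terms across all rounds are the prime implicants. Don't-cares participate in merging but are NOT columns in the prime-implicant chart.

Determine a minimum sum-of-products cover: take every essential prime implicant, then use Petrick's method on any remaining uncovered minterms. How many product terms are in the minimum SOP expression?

size-2^0 implicants → 0000(✓)  0001(✓)  0010(✓)  0100(✓)  0101(✓)  1001(✓)  1100(✓)  1101(✓)  1110(✓)  1111(✓)
size-2^1 implicants → -001(✓)  -100(✓)  -101(✓)  0-00(✓)  0-01(✓)  00-0  000-(✓)  010-(✓)  1-01(✓)  11-0(✓)  11-1(✓)  110-(✓)  111-(✓)
size-2^2 implicants → --01  -10-  0-0-  11--
Unchecked terms (primes): --01, -10-, 0-0-, 00-0, 11--
Minterm coverage:
  m0 ⊆ 0-0-,00-0
  m1 ⊆ --01,0-0-
  m2 ⊆ 00-0 [E]
  m4 ⊆ -10-,0-0-
  m5 ⊆ --01,-10-,0-0-
  m9 ⊆ --01 [E]
  m12 ⊆ -10-,11--
  m13 ⊆ --01,-10-,11--
  m14 ⊆ 11-- [E]
  m15 ⊆ 11-- [E]
E = {--01, 00-0, 11--}
Petrick residual → -10-
Cover = c'd + bc' + a'b'd' + ab  |cover|=4

4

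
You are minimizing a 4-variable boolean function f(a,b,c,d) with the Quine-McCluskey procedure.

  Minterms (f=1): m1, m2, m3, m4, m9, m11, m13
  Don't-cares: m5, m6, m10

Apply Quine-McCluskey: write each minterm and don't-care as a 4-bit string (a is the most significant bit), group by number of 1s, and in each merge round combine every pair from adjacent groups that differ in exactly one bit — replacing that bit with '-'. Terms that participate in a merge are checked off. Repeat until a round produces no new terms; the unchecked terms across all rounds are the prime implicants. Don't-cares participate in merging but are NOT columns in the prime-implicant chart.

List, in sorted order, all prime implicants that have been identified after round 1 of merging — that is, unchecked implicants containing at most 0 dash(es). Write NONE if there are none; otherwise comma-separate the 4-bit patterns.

NONE

size-2^0 implicants → 0001(✓)  0010(✓)  0011(✓)  0100(✓)  0101(✓)  0110(✓)  1001(✓)  1010(✓)  1011(✓)  1101(✓)
size-2^1 implicants → -001(✓)  -010(✓)  -011(✓)  -101(✓)  0-01(✓)  0-10  00-1(✓)  001-(✓)  01-0  010-  1-01(✓)  10-1(✓)  101-(✓)
size-2^2 implicants → --01  -0-1  -01-
Unchecked terms (primes): --01, -0-1, -01-, 0-10, 01-0, 010-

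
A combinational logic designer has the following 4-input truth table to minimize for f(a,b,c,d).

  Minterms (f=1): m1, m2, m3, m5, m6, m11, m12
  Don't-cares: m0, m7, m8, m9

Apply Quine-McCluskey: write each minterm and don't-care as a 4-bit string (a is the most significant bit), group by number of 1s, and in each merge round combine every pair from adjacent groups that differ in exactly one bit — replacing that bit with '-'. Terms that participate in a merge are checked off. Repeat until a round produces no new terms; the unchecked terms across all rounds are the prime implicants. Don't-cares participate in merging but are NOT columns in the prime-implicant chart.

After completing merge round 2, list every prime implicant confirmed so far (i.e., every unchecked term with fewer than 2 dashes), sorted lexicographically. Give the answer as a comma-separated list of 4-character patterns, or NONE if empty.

Round 0: 0000✓ 0001✓ 0010✓ 0011✓ 0101✓ 0110✓ 0111✓ 1000✓ 1001✓ 1011✓ 1100✓
Round 1: -000✓ -001✓ -011✓ 0-01✓ 0-10✓ 0-11✓ 00-0✓ 00-1✓ 000-✓ 001-✓ 01-1✓ 011-✓ 1-00 10-1✓ 100-✓
Round 2: -0-1 -00- 0--1 0-1- 00--
PIs = {-0-1, -00-, 0--1, 0-1-, 00--, 1-00}

1-00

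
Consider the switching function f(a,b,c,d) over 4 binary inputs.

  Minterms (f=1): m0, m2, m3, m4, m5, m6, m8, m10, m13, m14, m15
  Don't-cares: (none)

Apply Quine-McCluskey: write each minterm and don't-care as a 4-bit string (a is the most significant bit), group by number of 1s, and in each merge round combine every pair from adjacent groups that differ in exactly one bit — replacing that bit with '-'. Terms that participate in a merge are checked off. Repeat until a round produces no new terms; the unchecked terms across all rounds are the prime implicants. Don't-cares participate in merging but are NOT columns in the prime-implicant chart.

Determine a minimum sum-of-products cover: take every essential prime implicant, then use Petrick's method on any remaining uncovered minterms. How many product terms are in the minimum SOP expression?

5

Round 0: 0000✓ 0010✓ 0011✓ 0100✓ 0101✓ 0110✓ 1000✓ 1010✓ 1101✓ 1110✓ 1111✓
Round 1: -000✓ -010✓ -101 -110✓ 0-00✓ 0-10✓ 00-0✓ 001- 01-0✓ 010- 1-10✓ 10-0✓ 11-1 111-
Round 2: --10 -0-0 0--0
PIs = {--10, -0-0, -101, 0--0, 001-, 010-, 11-1, 111-}
Coverage chart:
  m0: -0-0,0--0
  m2: --10,-0-0,0--0,001-
  m3: 001- ←essential
  m4: 0--0,010-
  m5: -101,010-
  m6: --10,0--0
  m8: -0-0 ←essential
  m10: --10,-0-0
  m13: -101,11-1
  m14: --10,111-
  m15: 11-1,111-
Essential: -0-0, 001-
Petrick residual → --10, 010-, 11-1
Min cover (5 terms): cd' + b'd' + a'b'c + a'bc' + abd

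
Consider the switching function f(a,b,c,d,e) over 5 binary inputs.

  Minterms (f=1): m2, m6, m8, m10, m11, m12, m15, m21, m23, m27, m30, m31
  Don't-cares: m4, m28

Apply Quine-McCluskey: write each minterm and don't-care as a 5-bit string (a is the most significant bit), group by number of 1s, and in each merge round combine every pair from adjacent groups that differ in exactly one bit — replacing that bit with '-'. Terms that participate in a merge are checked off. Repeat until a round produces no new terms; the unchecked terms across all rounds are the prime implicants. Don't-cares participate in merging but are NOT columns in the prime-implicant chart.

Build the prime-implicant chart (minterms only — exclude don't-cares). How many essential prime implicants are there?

2

[col 0] 00010*, 00100*, 00110*, 01000*, 01010*, 01011*, 01100*, 01111*, 10101*, 10111*, 11011*, 11100*, 11110*, 11111*
[col 1] -1011*, -1100, -1111*, 0-010, 0-100, 00-10, 001-0, 01-00, 01-11*, 010-0, 0101-, 1-111, 101-1, 11-11*, 111-0, 1111-
[col 2] -1-11
Prime implicants: -1-11, -1100, 0-010, 0-100, 00-10, 001-0, 01-00, 010-0, 0101-, 1-111, 101-1, 111-0, 1111-
PI chart (minterm → PIs covering it):
  2 | 0-010,00-10
  6 | 00-10,001-0
  8 | 01-00,010-0
  10 | 0-010,010-0,0101-
  11 | -1-11,0101-
  12 | -1100,0-100,01-00
  15 | -1-11  (sole → essential)
  21 | 101-1  (sole → essential)
  23 | 1-111,101-1
  27 | -1-11  (sole → essential)
  30 | 111-0,1111-
  31 | -1-11,1-111,1111-
Essential prime implicants: -1-11, 101-1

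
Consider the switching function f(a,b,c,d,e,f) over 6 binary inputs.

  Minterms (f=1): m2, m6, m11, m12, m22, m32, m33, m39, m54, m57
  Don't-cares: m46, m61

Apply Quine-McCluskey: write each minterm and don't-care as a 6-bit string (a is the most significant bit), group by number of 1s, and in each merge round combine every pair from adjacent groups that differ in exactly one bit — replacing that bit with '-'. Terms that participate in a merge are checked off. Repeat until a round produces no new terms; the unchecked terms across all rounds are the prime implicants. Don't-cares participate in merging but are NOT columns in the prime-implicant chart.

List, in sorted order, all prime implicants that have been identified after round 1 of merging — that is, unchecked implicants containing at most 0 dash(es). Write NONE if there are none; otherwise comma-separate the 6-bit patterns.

001011, 001100, 100111, 101110

size-2^0 implicants → 000010(✓)  000110(✓)  001011  001100  010110(✓)  100000(✓)  100001(✓)  100111  101110  110110(✓)  111001(✓)  111101(✓)
size-2^1 implicants → -10110  0-0110  000-10  10000-  111-01
Unchecked terms (primes): -10110, 0-0110, 000-10, 001011, 001100, 10000-, 100111, 101110, 111-01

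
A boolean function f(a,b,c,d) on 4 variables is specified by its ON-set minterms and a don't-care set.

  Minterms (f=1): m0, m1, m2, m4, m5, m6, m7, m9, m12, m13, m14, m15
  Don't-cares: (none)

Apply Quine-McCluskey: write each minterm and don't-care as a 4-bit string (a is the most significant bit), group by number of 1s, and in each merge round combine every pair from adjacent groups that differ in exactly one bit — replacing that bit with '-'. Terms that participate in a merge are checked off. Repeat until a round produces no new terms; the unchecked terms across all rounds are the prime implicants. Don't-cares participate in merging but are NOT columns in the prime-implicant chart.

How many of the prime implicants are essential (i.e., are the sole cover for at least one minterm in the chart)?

3

size-2^0 implicants → 0000(✓)  0001(✓)  0010(✓)  0100(✓)  0101(✓)  0110(✓)  0111(✓)  1001(✓)  1100(✓)  1101(✓)  1110(✓)  1111(✓)
size-2^1 implicants → -001(✓)  -100(✓)  -101(✓)  -110(✓)  -111(✓)  0-00(✓)  0-01(✓)  0-10(✓)  00-0(✓)  000-(✓)  01-0(✓)  01-1(✓)  010-(✓)  011-(✓)  1-01(✓)  11-0(✓)  11-1(✓)  110-(✓)  111-(✓)
size-2^2 implicants → --01  -1-0(✓)  -1-1(✓)  -10-(✓)  -11-(✓)  0--0  0-0-  01--(✓)  11--(✓)
size-2^3 implicants → -1--
Unchecked terms (primes): --01, -1--, 0--0, 0-0-
Minterm coverage:
  m0 ⊆ 0--0,0-0-
  m1 ⊆ --01,0-0-
  m2 ⊆ 0--0 [E]
  m4 ⊆ -1--,0--0,0-0-
  m5 ⊆ --01,-1--,0-0-
  m6 ⊆ -1--,0--0
  m7 ⊆ -1-- [E]
  m9 ⊆ --01 [E]
  m12 ⊆ -1-- [E]
  m13 ⊆ --01,-1--
  m14 ⊆ -1-- [E]
  m15 ⊆ -1-- [E]
E = {--01, -1--, 0--0}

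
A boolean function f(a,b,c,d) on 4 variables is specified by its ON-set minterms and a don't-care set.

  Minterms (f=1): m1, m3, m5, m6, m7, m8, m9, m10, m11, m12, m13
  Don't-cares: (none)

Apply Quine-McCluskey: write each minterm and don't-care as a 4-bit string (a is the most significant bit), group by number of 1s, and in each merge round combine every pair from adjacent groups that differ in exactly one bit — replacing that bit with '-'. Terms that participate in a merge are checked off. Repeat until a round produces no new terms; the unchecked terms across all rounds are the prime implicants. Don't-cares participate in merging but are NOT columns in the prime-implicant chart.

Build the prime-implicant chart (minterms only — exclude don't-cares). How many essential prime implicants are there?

Round 0: 0001✓ 0011✓ 0101✓ 0110✓ 0111✓ 1000✓ 1001✓ 1010✓ 1011✓ 1100✓ 1101✓
Round 1: -001✓ -011✓ -101✓ 0-01✓ 0-11✓ 00-1✓ 01-1✓ 011- 1-00✓ 1-01✓ 10-0✓ 10-1✓ 100-✓ 101-✓ 110-✓
Round 2: --01 -0-1 0--1 1-0- 10--
PIs = {--01, -0-1, 0--1, 011-, 1-0-, 10--}
Coverage chart:
  m1: --01,-0-1,0--1
  m3: -0-1,0--1
  m5: --01,0--1
  m6: 011- ←essential
  m7: 0--1,011-
  m8: 1-0-,10--
  m9: --01,-0-1,1-0-,10--
  m10: 10-- ←essential
  m11: -0-1,10--
  m12: 1-0- ←essential
  m13: --01,1-0-
Essential: 011-, 1-0-, 10--

3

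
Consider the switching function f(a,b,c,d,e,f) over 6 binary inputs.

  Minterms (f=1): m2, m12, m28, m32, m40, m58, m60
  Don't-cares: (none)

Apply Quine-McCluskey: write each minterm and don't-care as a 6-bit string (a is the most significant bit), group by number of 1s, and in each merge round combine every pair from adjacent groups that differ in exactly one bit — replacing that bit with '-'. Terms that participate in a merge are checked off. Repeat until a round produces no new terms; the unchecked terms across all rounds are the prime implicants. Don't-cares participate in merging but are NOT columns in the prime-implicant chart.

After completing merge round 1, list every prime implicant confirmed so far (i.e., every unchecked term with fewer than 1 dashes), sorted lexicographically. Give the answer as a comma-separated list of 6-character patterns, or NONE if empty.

000010, 111010

Round 0: 000010 001100✓ 011100✓ 100000✓ 101000✓ 111010 111100✓
Round 1: -11100 0-1100 10-000
PIs = {-11100, 0-1100, 000010, 10-000, 111010}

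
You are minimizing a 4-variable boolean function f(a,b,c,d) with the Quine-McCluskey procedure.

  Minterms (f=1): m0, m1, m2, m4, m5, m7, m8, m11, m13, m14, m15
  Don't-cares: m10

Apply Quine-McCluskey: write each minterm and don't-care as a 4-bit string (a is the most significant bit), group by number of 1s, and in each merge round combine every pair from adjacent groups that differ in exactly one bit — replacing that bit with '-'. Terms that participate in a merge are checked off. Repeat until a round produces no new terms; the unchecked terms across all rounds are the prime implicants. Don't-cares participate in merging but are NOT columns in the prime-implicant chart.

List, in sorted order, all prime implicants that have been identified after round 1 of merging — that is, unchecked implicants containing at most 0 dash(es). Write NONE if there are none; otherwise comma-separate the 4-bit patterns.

size-2^0 implicants → 0000(✓)  0001(✓)  0010(✓)  0100(✓)  0101(✓)  0111(✓)  1000(✓)  1010(✓)  1011(✓)  1101(✓)  1110(✓)  1111(✓)
size-2^1 implicants → -000(✓)  -010(✓)  -101(✓)  -111(✓)  0-00(✓)  0-01(✓)  00-0(✓)  000-(✓)  01-1(✓)  010-(✓)  1-10(✓)  1-11(✓)  10-0(✓)  101-(✓)  11-1(✓)  111-(✓)
size-2^2 implicants → -0-0  -1-1  0-0-  1-1-
Unchecked terms (primes): -0-0, -1-1, 0-0-, 1-1-

NONE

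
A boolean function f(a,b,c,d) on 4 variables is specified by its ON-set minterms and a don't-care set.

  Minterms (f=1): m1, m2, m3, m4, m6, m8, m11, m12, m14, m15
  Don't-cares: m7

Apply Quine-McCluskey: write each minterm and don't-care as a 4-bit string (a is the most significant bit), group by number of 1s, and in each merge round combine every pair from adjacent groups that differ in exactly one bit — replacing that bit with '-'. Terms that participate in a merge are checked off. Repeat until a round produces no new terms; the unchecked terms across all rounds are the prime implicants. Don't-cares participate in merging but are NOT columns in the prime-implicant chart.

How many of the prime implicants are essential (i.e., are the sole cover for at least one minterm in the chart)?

size-2^0 implicants → 0001(✓)  0010(✓)  0011(✓)  0100(✓)  0110(✓)  0111(✓)  1000(✓)  1011(✓)  1100(✓)  1110(✓)  1111(✓)
size-2^1 implicants → -011(✓)  -100(✓)  -110(✓)  -111(✓)  0-10(✓)  0-11(✓)  00-1  001-(✓)  01-0(✓)  011-(✓)  1-00  1-11(✓)  11-0(✓)  111-(✓)
size-2^2 implicants → --11  -1-0  -11-  0-1-
Unchecked terms (primes): --11, -1-0, -11-, 0-1-, 00-1, 1-00
Minterm coverage:
  m1 ⊆ 00-1 [E]
  m2 ⊆ 0-1- [E]
  m3 ⊆ --11,0-1-,00-1
  m4 ⊆ -1-0 [E]
  m6 ⊆ -1-0,-11-,0-1-
  m8 ⊆ 1-00 [E]
  m11 ⊆ --11 [E]
  m12 ⊆ -1-0,1-00
  m14 ⊆ -1-0,-11-
  m15 ⊆ --11,-11-
E = {--11, -1-0, 0-1-, 00-1, 1-00}

5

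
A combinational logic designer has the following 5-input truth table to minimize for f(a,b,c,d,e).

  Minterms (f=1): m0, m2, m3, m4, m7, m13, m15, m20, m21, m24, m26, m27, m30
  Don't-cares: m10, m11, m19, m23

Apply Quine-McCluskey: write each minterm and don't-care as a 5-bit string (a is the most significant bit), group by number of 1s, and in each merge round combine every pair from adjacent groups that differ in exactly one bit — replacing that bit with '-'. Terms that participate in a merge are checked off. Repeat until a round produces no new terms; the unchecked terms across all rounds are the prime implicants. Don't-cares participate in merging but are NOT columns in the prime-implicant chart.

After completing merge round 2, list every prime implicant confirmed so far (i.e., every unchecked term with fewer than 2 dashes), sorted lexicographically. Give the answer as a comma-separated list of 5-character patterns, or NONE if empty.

-0100, 00-00, 000-0, 011-1, 101-1, 1010-, 11-10, 110-0

Round 0: 00000✓ 00010✓ 00011✓ 00100✓ 00111✓ 01010✓ 01011✓ 01101✓ 01111✓ 10011✓ 10100✓ 10101✓ 10111✓ 11000✓ 11010✓ 11011✓ 11110✓
Round 1: -0011✓ -0100 -0111✓ -1010✓ -1011✓ 0-010✓ 0-011✓ 0-111✓ 00-00 00-11✓ 000-0 0001-✓ 01-11✓ 0101-✓ 011-1 1-011✓ 10-11✓ 101-1 1010- 11-10 110-0 1101-✓
Round 2: --011 -0-11 -101- 0--11 0-01-
PIs = {--011, -0-11, -0100, -101-, 0--11, 0-01-, 00-00, 000-0, 011-1, 101-1, 1010-, 11-10, 110-0}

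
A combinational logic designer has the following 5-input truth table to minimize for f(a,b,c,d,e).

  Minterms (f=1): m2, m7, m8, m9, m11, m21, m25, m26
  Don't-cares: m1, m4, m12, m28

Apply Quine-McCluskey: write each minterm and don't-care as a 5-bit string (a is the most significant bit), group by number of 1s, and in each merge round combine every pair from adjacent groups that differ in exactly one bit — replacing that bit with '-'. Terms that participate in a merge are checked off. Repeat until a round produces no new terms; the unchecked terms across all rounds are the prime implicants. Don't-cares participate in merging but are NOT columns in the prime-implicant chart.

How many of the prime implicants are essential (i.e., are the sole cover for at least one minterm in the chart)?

6

size-2^0 implicants → 00001(✓)  00010  00100(✓)  00111  01000(✓)  01001(✓)  01011(✓)  01100(✓)  10101  11001(✓)  11010  11100(✓)
size-2^1 implicants → -1001  -1100  0-001  0-100  01-00  010-1  0100-
Unchecked terms (primes): -1001, -1100, 0-001, 0-100, 00010, 00111, 01-00, 010-1, 0100-, 10101, 11010
Minterm coverage:
  m2 ⊆ 00010 [E]
  m7 ⊆ 00111 [E]
  m8 ⊆ 01-00,0100-
  m9 ⊆ -1001,0-001,010-1,0100-
  m11 ⊆ 010-1 [E]
  m21 ⊆ 10101 [E]
  m25 ⊆ -1001 [E]
  m26 ⊆ 11010 [E]
E = {-1001, 00010, 00111, 010-1, 10101, 11010}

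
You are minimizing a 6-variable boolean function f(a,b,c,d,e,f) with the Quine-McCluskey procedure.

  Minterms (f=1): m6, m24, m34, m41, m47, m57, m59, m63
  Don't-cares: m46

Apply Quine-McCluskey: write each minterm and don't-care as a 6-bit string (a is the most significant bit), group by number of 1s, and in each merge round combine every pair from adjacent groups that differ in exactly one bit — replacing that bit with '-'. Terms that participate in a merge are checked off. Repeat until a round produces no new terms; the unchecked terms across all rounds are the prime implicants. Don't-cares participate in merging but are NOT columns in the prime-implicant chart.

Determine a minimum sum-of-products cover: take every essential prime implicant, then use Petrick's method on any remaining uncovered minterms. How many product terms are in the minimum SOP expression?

6

Round 0: 000110 011000 100010 101001✓ 101110✓ 101111✓ 111001✓ 111011✓ 111111✓
Round 1: 1-1001 1-1111 10111- 111-11 1110-1
PIs = {000110, 011000, 1-1001, 1-1111, 100010, 10111-, 111-11, 1110-1}
Coverage chart:
  m6: 000110 ←essential
  m24: 011000 ←essential
  m34: 100010 ←essential
  m41: 1-1001 ←essential
  m47: 1-1111,10111-
  m57: 1-1001,1110-1
  m59: 111-11,1110-1
  m63: 1-1111,111-11
Essential: 000110, 011000, 1-1001, 100010
Petrick residual → 1-1111, 111-11
Min cover (6 terms): a'b'c'def' + a'bcd'e'f' + acd'e'f + acdef + ab'c'd'ef' + abcef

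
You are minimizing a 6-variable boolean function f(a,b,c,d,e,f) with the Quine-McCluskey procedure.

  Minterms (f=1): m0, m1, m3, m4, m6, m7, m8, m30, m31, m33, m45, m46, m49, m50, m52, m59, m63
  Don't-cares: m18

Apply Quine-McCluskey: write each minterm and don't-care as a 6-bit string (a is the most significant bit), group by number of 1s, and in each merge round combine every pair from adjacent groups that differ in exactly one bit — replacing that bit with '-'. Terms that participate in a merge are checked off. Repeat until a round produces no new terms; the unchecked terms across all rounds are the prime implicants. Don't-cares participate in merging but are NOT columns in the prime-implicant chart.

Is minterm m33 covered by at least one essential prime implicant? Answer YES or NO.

[col 0] 000000*, 000001*, 000011*, 000100*, 000110*, 000111*, 001000*, 010010*, 011110*, 011111*, 100001*, 101101, 101110, 110001*, 110010*, 110100, 111011*, 111111*
[col 1] -00001, -10010, -11111, 00-000, 000-00, 000-11, 0000-1, 00000-, 0001-0, 00011-, 01111-, 1-0001, 111-11
Prime implicants: -00001, -10010, -11111, 00-000, 000-00, 000-11, 0000-1, 00000-, 0001-0, 00011-, 01111-, 1-0001, 101101, 101110, 110100, 111-11
PI chart (minterm → PIs covering it):
  0 | 00-000,000-00,00000-
  1 | -00001,0000-1,00000-
  3 | 000-11,0000-1
  4 | 000-00,0001-0
  6 | 0001-0,00011-
  7 | 000-11,00011-
  8 | 00-000  (sole → essential)
  30 | 01111-  (sole → essential)
  31 | -11111,01111-
  33 | -00001,1-0001
  45 | 101101  (sole → essential)
  46 | 101110  (sole → essential)
  49 | 1-0001  (sole → essential)
  50 | -10010  (sole → essential)
  52 | 110100  (sole → essential)
  59 | 111-11  (sole → essential)
  63 | -11111,111-11
Essential prime implicants: -10010, 00-000, 01111-, 1-0001, 101101, 101110, 110100, 111-11

YES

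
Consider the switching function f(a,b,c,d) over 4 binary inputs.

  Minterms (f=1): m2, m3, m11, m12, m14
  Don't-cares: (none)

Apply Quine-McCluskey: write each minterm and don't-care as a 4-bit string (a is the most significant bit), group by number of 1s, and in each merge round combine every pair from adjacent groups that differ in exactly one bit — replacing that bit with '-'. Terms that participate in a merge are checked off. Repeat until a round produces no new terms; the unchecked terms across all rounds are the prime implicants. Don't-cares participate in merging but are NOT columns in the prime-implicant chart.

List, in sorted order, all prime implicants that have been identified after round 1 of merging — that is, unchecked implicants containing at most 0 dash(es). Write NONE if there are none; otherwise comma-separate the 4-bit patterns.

NONE

size-2^0 implicants → 0010(✓)  0011(✓)  1011(✓)  1100(✓)  1110(✓)
size-2^1 implicants → -011  001-  11-0
Unchecked terms (primes): -011, 001-, 11-0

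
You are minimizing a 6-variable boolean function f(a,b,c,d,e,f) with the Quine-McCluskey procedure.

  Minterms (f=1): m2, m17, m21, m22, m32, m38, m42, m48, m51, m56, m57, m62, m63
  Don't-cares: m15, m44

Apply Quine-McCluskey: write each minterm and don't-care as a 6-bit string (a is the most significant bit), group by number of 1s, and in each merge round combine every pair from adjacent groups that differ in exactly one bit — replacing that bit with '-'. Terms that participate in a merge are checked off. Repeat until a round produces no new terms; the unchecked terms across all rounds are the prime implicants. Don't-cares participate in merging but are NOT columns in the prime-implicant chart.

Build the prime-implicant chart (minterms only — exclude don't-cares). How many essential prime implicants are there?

9

size-2^0 implicants → 000010  001111  010001(✓)  010101(✓)  010110  100000(✓)  100110  101010  101100  110000(✓)  110011  111000(✓)  111001(✓)  111110(✓)  111111(✓)
size-2^1 implicants → 010-01  1-0000  11-000  11100-  11111-
Unchecked terms (primes): 000010, 001111, 010-01, 010110, 1-0000, 100110, 101010, 101100, 11-000, 110011, 11100-, 11111-
Minterm coverage:
  m2 ⊆ 000010 [E]
  m17 ⊆ 010-01 [E]
  m21 ⊆ 010-01 [E]
  m22 ⊆ 010110 [E]
  m32 ⊆ 1-0000 [E]
  m38 ⊆ 100110 [E]
  m42 ⊆ 101010 [E]
  m48 ⊆ 1-0000,11-000
  m51 ⊆ 110011 [E]
  m56 ⊆ 11-000,11100-
  m57 ⊆ 11100- [E]
  m62 ⊆ 11111- [E]
  m63 ⊆ 11111- [E]
E = {000010, 010-01, 010110, 1-0000, 100110, 101010, 110011, 11100-, 11111-}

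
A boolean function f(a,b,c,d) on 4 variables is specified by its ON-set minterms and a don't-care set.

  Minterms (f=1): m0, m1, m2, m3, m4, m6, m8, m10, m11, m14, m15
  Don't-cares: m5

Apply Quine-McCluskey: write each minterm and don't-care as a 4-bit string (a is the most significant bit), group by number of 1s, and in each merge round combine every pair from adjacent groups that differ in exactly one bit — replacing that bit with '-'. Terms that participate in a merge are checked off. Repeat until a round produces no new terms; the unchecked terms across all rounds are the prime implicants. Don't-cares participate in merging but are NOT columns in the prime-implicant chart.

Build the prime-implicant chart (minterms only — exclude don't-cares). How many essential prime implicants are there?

2

[col 0] 0000*, 0001*, 0010*, 0011*, 0100*, 0101*, 0110*, 1000*, 1010*, 1011*, 1110*, 1111*
[col 1] -000*, -010*, -011*, -110*, 0-00*, 0-01*, 0-10*, 00-0*, 00-1*, 000-*, 001-*, 01-0*, 010-*, 1-10*, 1-11*, 10-0*, 101-*, 111-*
[col 2] --10, -0-0, -01-, 0--0, 0-0-, 00--, 1-1-
Prime implicants: --10, -0-0, -01-, 0--0, 0-0-, 00--, 1-1-
PI chart (minterm → PIs covering it):
  0 | -0-0,0--0,0-0-,00--
  1 | 0-0-,00--
  2 | --10,-0-0,-01-,0--0,00--
  3 | -01-,00--
  4 | 0--0,0-0-
  6 | --10,0--0
  8 | -0-0  (sole → essential)
  10 | --10,-0-0,-01-,1-1-
  11 | -01-,1-1-
  14 | --10,1-1-
  15 | 1-1-  (sole → essential)
Essential prime implicants: -0-0, 1-1-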